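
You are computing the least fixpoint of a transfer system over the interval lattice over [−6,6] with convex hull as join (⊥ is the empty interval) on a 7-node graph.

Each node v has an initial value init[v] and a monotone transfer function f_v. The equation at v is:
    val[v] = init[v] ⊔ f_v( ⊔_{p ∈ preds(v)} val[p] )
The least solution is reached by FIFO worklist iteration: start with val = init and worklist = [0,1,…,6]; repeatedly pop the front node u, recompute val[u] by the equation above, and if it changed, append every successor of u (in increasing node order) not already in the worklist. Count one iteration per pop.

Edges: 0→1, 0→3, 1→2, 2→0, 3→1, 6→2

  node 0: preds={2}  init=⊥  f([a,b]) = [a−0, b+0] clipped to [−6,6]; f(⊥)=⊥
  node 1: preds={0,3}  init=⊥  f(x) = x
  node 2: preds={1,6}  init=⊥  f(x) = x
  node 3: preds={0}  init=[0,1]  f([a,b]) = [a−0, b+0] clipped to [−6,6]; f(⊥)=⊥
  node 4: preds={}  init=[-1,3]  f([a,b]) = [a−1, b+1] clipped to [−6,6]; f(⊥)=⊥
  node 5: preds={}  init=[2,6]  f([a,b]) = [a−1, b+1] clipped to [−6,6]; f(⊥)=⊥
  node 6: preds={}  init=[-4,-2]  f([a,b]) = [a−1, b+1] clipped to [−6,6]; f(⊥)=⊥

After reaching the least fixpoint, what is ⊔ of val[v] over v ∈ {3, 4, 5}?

Worklist (12 pops):
  #1 pop 0: in=⊥ → ⊥ (no change)
  #2 pop 1: in=[0,1] → [0,1] (was ⊥); enqueue []
  #3 pop 2: in=[-4,1] → [-4,1] (was ⊥); enqueue [0]
  #4 pop 3: in=⊥ → [0,1] (no change)
  #5 pop 4: in=⊥ → [-1,3] (no change)
  #6 pop 5: in=⊥ → [2,6] (no change)
  #7 pop 6: in=⊥ → [-4,-2] (no change)
  #8 pop 0: in=[-4,1] → [-4,1] (was ⊥); enqueue [1,3]
  #9 pop 1: in=[-4,1] → [-4,1] (was [0,1]); enqueue [2]
  #10 pop 3: in=[-4,1] → [-4,1] (was [0,1]); enqueue [1]
  #11 pop 2: in=[-4,1] → [-4,1] (no change)
  #12 pop 1: in=[-4,1] → [-4,1] (no change)

Fixpoint:
  val[0] = [-4,1]
  val[1] = [-4,1]
  val[2] = [-4,1]
  val[3] = [-4,1]
  val[4] = [-1,3]
  val[5] = [2,6]
  val[6] = [-4,-2]

[-4,6]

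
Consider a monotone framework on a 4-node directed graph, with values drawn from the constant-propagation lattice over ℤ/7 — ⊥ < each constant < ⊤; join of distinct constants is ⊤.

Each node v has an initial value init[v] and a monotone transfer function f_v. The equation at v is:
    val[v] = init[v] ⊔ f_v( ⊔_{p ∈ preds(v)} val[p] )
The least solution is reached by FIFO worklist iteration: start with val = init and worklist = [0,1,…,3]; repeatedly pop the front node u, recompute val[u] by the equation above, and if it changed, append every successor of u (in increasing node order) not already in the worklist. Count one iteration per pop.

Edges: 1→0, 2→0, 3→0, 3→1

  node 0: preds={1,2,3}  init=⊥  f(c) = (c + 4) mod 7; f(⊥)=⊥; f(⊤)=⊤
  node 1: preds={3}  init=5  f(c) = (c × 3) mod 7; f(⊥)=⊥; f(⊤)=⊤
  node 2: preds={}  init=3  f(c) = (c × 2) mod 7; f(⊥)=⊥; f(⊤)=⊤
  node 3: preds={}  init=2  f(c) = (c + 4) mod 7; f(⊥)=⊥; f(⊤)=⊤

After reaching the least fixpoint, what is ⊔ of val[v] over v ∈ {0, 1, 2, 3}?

Iteration log — 5 steps:
  step 1. node 0  ⊔preds=⊤  new=⊤  old=⊥  +wl: 
  step 2. node 1  ⊔preds=2  new=⊤  old=5  +wl: 0
  step 3. node 2  ⊔preds=⊥  new=3  stable
  step 4. node 3  ⊔preds=⊥  new=2  stable
  step 5. node 0  ⊔preds=⊤  new=⊤  stable

Least fixpoint reached:
  node 0: ⊤
  node 1: ⊤
  node 2: 3
  node 3: 2

⊤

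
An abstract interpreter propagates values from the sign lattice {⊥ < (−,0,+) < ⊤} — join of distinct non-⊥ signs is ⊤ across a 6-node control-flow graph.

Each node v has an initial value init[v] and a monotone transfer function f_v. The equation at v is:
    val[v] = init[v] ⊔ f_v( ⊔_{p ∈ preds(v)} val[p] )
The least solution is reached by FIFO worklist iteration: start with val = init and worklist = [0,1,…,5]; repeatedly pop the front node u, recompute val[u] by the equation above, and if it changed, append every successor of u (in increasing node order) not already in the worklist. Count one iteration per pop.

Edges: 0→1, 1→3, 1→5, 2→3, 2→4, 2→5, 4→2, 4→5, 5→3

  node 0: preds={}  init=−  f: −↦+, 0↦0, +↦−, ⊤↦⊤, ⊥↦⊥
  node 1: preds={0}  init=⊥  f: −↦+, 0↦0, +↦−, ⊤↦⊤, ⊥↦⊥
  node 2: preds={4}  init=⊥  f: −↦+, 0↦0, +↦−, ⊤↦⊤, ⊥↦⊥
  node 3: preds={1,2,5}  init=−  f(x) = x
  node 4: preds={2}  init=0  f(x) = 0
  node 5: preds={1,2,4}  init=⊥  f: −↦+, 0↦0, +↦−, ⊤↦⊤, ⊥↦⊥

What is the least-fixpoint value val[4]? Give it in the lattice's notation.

0

Trace (7 dequeues):
  [1] u=0 | in ⊥ | out − | ==
  [2] u=1 | in − | out + | prev ⊥ | push {}
  [3] u=2 | in 0 | out 0 | prev ⊥ | push {}
  [4] u=3 | in ⊤ | out ⊤ | prev − | push {}
  [5] u=4 | in 0 | out 0 | ==
  [6] u=5 | in ⊤ | out ⊤ | prev ⊥ | push {3}
  [7] u=3 | in ⊤ | out ⊤ | ==

Converged values:
  [0] −
  [1] +
  [2] 0
  [3] ⊤
  [4] 0
  [5] ⊤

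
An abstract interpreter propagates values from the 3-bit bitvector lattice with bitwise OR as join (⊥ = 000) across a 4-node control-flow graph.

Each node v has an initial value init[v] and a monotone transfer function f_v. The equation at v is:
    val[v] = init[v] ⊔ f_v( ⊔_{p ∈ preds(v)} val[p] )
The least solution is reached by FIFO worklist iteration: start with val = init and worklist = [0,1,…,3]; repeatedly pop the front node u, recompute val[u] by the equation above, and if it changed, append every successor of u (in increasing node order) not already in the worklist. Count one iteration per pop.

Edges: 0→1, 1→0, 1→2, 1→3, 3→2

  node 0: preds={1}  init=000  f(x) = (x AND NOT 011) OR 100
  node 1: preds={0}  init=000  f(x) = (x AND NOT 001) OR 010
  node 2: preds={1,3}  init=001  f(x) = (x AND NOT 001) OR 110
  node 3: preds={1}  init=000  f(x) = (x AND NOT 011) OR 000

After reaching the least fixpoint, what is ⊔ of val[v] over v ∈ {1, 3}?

Trace (6 dequeues):
  [1] u=0 | in 000 | out 100 | prev 000 | push {}
  [2] u=1 | in 100 | out 110 | prev 000 | push {0}
  [3] u=2 | in 110 | out 111 | prev 001 | push {}
  [4] u=3 | in 110 | out 100 | prev 000 | push {2}
  [5] u=0 | in 110 | out 100 | ==
  [6] u=2 | in 110 | out 111 | ==

Converged values:
  [0] 100
  [1] 110
  [2] 111
  [3] 100

110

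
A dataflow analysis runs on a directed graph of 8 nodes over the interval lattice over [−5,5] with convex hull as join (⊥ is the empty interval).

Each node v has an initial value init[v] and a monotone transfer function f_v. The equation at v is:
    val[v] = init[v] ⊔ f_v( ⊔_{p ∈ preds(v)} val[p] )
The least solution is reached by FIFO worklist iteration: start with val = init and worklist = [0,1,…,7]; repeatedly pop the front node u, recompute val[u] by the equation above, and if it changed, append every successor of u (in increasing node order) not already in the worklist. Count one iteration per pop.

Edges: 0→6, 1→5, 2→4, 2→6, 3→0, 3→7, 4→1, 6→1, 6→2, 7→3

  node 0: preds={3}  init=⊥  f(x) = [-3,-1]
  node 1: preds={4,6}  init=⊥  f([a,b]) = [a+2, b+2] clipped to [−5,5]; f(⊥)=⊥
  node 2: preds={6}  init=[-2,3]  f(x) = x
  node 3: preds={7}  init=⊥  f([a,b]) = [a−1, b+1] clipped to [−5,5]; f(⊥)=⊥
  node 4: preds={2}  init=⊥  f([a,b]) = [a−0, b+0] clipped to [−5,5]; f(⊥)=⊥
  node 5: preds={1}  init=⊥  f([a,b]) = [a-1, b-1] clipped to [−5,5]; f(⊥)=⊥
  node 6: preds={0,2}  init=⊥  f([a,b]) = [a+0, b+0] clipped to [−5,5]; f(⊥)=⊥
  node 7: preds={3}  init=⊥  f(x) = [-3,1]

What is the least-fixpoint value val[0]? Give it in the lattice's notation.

Iteration log — 17 steps:
  step 1. node 0  ⊔preds=⊥  new=[-3,-1]  old=⊥  +wl: 
  step 2. node 1  ⊔preds=⊥  new=⊥  stable
  step 3. node 2  ⊔preds=⊥  new=[-2,3]  stable
  step 4. node 3  ⊔preds=⊥  new=⊥  stable
  step 5. node 4  ⊔preds=[-2,3]  new=[-2,3]  old=⊥  +wl: 1
  step 6. node 5  ⊔preds=⊥  new=⊥  stable
  step 7. node 6  ⊔preds=[-3,3]  new=[-3,3]  old=⊥  +wl: 2
  step 8. node 7  ⊔preds=⊥  new=[-3,1]  old=⊥  +wl: 3
  step 9. node 1  ⊔preds=[-3,3]  new=[-1,5]  old=⊥  +wl: 5
  step 10. node 2  ⊔preds=[-3,3]  new=[-3,3]  old=[-2,3]  +wl: 4,6
  step 11. node 3  ⊔preds=[-3,1]  new=[-4,2]  old=⊥  +wl: 0,7
  step 12. node 5  ⊔preds=[-1,5]  new=[-2,4]  old=⊥  +wl: 
  step 13. node 4  ⊔preds=[-3,3]  new=[-3,3]  old=[-2,3]  +wl: 1
  step 14. node 6  ⊔preds=[-3,3]  new=[-3,3]  stable
  step 15. node 0  ⊔preds=[-4,2]  new=[-3,-1]  stable
  step 16. node 7  ⊔preds=[-4,2]  new=[-3,1]  stable
  step 17. node 1  ⊔preds=[-3,3]  new=[-1,5]  stable

Least fixpoint reached:
  node 0: [-3,-1]
  node 1: [-1,5]
  node 2: [-3,3]
  node 3: [-4,2]
  node 4: [-3,3]
  node 5: [-2,4]
  node 6: [-3,3]
  node 7: [-3,1]

[-3,-1]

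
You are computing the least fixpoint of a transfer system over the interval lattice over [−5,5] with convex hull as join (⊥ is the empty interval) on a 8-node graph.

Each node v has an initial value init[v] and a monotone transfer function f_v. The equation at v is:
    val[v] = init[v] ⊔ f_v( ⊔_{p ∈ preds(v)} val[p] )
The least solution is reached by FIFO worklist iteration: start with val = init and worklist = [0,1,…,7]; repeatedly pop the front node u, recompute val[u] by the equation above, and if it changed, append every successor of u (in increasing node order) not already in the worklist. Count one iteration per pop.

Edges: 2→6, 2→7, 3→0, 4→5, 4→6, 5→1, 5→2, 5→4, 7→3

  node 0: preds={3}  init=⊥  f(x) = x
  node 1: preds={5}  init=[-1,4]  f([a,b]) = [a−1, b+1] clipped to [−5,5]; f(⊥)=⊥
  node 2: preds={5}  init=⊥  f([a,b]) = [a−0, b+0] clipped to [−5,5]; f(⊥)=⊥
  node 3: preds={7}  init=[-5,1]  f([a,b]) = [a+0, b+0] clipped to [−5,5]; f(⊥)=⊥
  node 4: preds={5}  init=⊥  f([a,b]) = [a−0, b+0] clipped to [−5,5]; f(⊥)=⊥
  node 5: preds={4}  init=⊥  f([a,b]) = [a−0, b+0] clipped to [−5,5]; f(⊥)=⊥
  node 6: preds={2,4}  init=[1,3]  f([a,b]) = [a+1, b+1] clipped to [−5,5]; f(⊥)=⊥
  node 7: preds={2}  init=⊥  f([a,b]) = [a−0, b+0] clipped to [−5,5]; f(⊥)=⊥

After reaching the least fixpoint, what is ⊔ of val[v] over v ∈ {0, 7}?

Worklist (8 pops):
  #1 pop 0: in=[-5,1] → [-5,1] (was ⊥); enqueue []
  #2 pop 1: in=⊥ → [-1,4] (no change)
  #3 pop 2: in=⊥ → ⊥ (no change)
  #4 pop 3: in=⊥ → [-5,1] (no change)
  #5 pop 4: in=⊥ → ⊥ (no change)
  #6 pop 5: in=⊥ → ⊥ (no change)
  #7 pop 6: in=⊥ → [1,3] (no change)
  #8 pop 7: in=⊥ → ⊥ (no change)

Fixpoint:
  val[0] = [-5,1]
  val[1] = [-1,4]
  val[2] = ⊥
  val[3] = [-5,1]
  val[4] = ⊥
  val[5] = ⊥
  val[6] = [1,3]
  val[7] = ⊥

[-5,1]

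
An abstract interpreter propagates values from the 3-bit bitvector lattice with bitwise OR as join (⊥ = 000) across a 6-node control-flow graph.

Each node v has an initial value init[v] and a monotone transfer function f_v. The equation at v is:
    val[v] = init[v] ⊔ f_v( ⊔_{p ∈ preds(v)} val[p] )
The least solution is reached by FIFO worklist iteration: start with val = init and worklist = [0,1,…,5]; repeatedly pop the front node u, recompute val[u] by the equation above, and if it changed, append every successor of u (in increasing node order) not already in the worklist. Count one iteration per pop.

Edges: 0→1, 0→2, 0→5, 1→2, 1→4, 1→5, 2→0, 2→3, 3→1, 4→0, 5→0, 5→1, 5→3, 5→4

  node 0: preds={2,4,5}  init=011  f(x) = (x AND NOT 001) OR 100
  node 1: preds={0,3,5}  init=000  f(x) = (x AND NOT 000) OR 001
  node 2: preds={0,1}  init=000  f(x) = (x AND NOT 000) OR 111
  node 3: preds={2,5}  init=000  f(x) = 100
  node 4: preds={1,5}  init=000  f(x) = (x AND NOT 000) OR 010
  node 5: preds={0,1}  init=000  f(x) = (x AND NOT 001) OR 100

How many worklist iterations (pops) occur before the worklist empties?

Worklist (10 pops):
  #1 pop 0: in=000 → 111 (was 011); enqueue []
  #2 pop 1: in=111 → 111 (was 000); enqueue []
  #3 pop 2: in=111 → 111 (was 000); enqueue [0]
  #4 pop 3: in=111 → 100 (was 000); enqueue [1]
  #5 pop 4: in=111 → 111 (was 000); enqueue []
  #6 pop 5: in=111 → 110 (was 000); enqueue [3,4]
  #7 pop 0: in=111 → 111 (no change)
  #8 pop 1: in=111 → 111 (no change)
  #9 pop 3: in=111 → 100 (no change)
  #10 pop 4: in=111 → 111 (no change)

Fixpoint:
  val[0] = 111
  val[1] = 111
  val[2] = 111
  val[3] = 100
  val[4] = 111
  val[5] = 110

10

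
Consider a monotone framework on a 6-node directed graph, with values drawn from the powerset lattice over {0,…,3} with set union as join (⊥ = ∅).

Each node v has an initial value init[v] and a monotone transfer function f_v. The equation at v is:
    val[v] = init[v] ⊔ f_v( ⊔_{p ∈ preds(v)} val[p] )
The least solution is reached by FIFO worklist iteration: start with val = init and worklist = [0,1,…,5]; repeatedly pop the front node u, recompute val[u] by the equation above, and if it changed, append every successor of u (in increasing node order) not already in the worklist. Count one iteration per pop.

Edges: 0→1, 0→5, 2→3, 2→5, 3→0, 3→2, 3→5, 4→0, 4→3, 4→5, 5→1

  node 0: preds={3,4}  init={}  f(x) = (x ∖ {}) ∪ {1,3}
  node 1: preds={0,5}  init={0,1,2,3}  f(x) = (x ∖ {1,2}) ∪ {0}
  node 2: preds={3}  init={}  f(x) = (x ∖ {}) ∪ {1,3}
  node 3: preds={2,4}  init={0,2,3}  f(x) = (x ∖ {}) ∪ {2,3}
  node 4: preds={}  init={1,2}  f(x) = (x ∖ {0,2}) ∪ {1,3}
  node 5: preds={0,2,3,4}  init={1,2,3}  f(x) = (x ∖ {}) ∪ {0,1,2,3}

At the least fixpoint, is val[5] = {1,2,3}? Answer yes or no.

Iteration log — 10 steps:
  step 1. node 0  ⊔preds={0,1,2,3}  new={0,1,2,3}  old={}  +wl: 
  step 2. node 1  ⊔preds={0,1,2,3}  new={0,1,2,3}  stable
  step 3. node 2  ⊔preds={0,2,3}  new={0,1,2,3}  old={}  +wl: 
  step 4. node 3  ⊔preds={0,1,2,3}  new={0,1,2,3}  old={0,2,3}  +wl: 0,2
  step 5. node 4  ⊔preds={}  new={1,2,3}  old={1,2}  +wl: 3
  step 6. node 5  ⊔preds={0,1,2,3}  new={0,1,2,3}  old={1,2,3}  +wl: 1
  step 7. node 0  ⊔preds={0,1,2,3}  new={0,1,2,3}  stable
  step 8. node 2  ⊔preds={0,1,2,3}  new={0,1,2,3}  stable
  step 9. node 3  ⊔preds={0,1,2,3}  new={0,1,2,3}  stable
  step 10. node 1  ⊔preds={0,1,2,3}  new={0,1,2,3}  stable

Least fixpoint reached:
  node 0: {0,1,2,3}
  node 1: {0,1,2,3}
  node 2: {0,1,2,3}
  node 3: {0,1,2,3}
  node 4: {1,2,3}
  node 5: {0,1,2,3}

no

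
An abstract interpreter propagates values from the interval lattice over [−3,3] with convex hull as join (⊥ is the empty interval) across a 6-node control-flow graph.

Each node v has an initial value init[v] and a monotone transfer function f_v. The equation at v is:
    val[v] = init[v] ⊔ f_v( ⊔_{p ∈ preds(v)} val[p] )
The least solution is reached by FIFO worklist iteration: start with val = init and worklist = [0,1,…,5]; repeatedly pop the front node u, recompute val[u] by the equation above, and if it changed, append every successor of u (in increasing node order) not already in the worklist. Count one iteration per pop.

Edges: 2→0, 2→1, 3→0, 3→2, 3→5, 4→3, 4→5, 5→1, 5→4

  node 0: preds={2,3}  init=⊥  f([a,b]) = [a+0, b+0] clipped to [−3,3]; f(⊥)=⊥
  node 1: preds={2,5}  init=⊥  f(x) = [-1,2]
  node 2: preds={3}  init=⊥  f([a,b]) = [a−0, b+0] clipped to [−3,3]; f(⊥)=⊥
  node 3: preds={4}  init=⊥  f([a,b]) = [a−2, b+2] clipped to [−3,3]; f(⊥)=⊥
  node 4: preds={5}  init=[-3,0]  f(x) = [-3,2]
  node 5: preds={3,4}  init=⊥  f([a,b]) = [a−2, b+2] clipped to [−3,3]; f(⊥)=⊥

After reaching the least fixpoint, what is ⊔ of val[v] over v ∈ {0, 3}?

Trace (16 dequeues):
  [1] u=0 | in ⊥ | out ⊥ | ==
  [2] u=1 | in ⊥ | out [-1,2] | prev ⊥ | push {}
  [3] u=2 | in ⊥ | out ⊥ | ==
  [4] u=3 | in [-3,0] | out [-3,2] | prev ⊥ | push {0,2}
  [5] u=4 | in ⊥ | out [-3,2] | prev [-3,0] | push {3}
  [6] u=5 | in [-3,2] | out [-3,3] | prev ⊥ | push {1,4}
  [7] u=0 | in [-3,2] | out [-3,2] | prev ⊥ | push {}
  [8] u=2 | in [-3,2] | out [-3,2] | prev ⊥ | push {0}
  [9] u=3 | in [-3,2] | out [-3,3] | prev [-3,2] | push {2,5}
  [10] u=1 | in [-3,3] | out [-1,2] | ==
  [11] u=4 | in [-3,3] | out [-3,2] | ==
  [12] u=0 | in [-3,3] | out [-3,3] | prev [-3,2] | push {}
  [13] u=2 | in [-3,3] | out [-3,3] | prev [-3,2] | push {0,1}
  [14] u=5 | in [-3,3] | out [-3,3] | ==
  [15] u=0 | in [-3,3] | out [-3,3] | ==
  [16] u=1 | in [-3,3] | out [-1,2] | ==

Converged values:
  [0] [-3,3]
  [1] [-1,2]
  [2] [-3,3]
  [3] [-3,3]
  [4] [-3,2]
  [5] [-3,3]

[-3,3]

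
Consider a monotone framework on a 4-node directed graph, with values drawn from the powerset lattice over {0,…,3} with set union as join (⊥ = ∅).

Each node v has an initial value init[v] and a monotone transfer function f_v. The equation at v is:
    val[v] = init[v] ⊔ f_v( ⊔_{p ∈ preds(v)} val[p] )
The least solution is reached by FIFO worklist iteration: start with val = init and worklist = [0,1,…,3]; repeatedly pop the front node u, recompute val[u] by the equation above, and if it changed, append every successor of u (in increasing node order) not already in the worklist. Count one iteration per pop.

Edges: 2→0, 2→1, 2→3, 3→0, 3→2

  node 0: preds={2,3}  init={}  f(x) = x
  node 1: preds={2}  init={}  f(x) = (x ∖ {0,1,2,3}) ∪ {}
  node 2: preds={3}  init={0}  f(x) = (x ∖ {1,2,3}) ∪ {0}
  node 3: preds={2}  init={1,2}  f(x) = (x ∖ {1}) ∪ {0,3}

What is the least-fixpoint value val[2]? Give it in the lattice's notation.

{0}

Worklist (6 pops):
  #1 pop 0: in={0,1,2} → {0,1,2} (was {}); enqueue []
  #2 pop 1: in={0} → {} (no change)
  #3 pop 2: in={1,2} → {0} (no change)
  #4 pop 3: in={0} → {0,1,2,3} (was {1,2}); enqueue [0,2]
  #5 pop 0: in={0,1,2,3} → {0,1,2,3} (was {0,1,2}); enqueue []
  #6 pop 2: in={0,1,2,3} → {0} (no change)

Fixpoint:
  val[0] = {0,1,2,3}
  val[1] = {}
  val[2] = {0}
  val[3] = {0,1,2,3}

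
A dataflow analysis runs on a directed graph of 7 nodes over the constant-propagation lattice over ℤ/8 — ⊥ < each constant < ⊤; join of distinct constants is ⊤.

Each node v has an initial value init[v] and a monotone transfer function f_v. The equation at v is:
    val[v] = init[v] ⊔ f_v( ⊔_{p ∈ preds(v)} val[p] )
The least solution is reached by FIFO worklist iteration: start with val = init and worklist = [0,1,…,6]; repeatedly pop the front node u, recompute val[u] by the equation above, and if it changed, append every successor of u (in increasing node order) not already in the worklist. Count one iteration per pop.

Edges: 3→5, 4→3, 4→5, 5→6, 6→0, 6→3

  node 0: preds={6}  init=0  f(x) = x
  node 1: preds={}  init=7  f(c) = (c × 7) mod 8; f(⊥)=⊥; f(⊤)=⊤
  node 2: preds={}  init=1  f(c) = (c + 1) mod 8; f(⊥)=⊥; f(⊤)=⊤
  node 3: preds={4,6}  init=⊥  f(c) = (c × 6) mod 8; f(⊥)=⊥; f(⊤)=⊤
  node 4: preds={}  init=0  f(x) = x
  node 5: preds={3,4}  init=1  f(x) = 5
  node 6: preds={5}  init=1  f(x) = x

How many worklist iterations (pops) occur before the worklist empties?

Worklist (9 pops):
  #1 pop 0: in=1 → ⊤ (was 0); enqueue []
  #2 pop 1: in=⊥ → 7 (no change)
  #3 pop 2: in=⊥ → 1 (no change)
  #4 pop 3: in=⊤ → ⊤ (was ⊥); enqueue []
  #5 pop 4: in=⊥ → 0 (no change)
  #6 pop 5: in=⊤ → ⊤ (was 1); enqueue []
  #7 pop 6: in=⊤ → ⊤ (was 1); enqueue [0,3]
  #8 pop 0: in=⊤ → ⊤ (no change)
  #9 pop 3: in=⊤ → ⊤ (no change)

Fixpoint:
  val[0] = ⊤
  val[1] = 7
  val[2] = 1
  val[3] = ⊤
  val[4] = 0
  val[5] = ⊤
  val[6] = ⊤

9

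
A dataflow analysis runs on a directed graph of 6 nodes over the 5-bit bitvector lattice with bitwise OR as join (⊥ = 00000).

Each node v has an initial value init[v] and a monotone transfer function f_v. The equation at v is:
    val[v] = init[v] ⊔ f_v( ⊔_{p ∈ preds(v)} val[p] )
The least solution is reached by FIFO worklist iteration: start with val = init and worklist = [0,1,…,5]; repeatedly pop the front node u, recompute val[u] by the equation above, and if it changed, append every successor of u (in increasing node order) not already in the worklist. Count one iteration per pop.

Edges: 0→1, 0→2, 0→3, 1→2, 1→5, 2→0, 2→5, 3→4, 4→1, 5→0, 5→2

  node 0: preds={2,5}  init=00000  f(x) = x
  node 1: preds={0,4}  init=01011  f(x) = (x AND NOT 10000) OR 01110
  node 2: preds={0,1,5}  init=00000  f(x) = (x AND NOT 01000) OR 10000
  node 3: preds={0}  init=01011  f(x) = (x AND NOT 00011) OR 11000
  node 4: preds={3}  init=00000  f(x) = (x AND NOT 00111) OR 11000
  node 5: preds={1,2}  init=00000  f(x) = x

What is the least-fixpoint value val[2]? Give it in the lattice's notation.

10111

Worklist (11 pops):
  #1 pop 0: in=00000 → 00000 (no change)
  #2 pop 1: in=00000 → 01111 (was 01011); enqueue []
  #3 pop 2: in=01111 → 10111 (was 00000); enqueue [0]
  #4 pop 3: in=00000 → 11011 (was 01011); enqueue []
  #5 pop 4: in=11011 → 11000 (was 00000); enqueue [1]
  #6 pop 5: in=11111 → 11111 (was 00000); enqueue [2]
  #7 pop 0: in=11111 → 11111 (was 00000); enqueue [3]
  #8 pop 1: in=11111 → 01111 (no change)
  #9 pop 2: in=11111 → 10111 (no change)
  #10 pop 3: in=11111 → 11111 (was 11011); enqueue [4]
  #11 pop 4: in=11111 → 11000 (no change)

Fixpoint:
  val[0] = 11111
  val[1] = 01111
  val[2] = 10111
  val[3] = 11111
  val[4] = 11000
  val[5] = 11111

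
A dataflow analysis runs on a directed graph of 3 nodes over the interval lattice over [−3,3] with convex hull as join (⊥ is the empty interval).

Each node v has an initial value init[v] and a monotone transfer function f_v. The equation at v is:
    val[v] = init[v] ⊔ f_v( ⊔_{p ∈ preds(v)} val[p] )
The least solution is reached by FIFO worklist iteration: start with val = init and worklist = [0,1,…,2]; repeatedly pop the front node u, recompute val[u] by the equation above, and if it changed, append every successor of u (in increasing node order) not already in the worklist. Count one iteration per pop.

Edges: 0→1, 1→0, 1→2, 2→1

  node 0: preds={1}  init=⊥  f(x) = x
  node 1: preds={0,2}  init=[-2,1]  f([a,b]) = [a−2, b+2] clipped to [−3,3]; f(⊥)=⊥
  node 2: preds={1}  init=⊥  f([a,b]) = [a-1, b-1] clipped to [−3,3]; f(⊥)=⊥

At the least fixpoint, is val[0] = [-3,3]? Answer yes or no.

Iteration log — 5 steps:
  step 1. node 0  ⊔preds=[-2,1]  new=[-2,1]  old=⊥  +wl: 
  step 2. node 1  ⊔preds=[-2,1]  new=[-3,3]  old=[-2,1]  +wl: 0
  step 3. node 2  ⊔preds=[-3,3]  new=[-3,2]  old=⊥  +wl: 1
  step 4. node 0  ⊔preds=[-3,3]  new=[-3,3]  old=[-2,1]  +wl: 
  step 5. node 1  ⊔preds=[-3,3]  new=[-3,3]  stable

Least fixpoint reached:
  node 0: [-3,3]
  node 1: [-3,3]
  node 2: [-3,2]

yes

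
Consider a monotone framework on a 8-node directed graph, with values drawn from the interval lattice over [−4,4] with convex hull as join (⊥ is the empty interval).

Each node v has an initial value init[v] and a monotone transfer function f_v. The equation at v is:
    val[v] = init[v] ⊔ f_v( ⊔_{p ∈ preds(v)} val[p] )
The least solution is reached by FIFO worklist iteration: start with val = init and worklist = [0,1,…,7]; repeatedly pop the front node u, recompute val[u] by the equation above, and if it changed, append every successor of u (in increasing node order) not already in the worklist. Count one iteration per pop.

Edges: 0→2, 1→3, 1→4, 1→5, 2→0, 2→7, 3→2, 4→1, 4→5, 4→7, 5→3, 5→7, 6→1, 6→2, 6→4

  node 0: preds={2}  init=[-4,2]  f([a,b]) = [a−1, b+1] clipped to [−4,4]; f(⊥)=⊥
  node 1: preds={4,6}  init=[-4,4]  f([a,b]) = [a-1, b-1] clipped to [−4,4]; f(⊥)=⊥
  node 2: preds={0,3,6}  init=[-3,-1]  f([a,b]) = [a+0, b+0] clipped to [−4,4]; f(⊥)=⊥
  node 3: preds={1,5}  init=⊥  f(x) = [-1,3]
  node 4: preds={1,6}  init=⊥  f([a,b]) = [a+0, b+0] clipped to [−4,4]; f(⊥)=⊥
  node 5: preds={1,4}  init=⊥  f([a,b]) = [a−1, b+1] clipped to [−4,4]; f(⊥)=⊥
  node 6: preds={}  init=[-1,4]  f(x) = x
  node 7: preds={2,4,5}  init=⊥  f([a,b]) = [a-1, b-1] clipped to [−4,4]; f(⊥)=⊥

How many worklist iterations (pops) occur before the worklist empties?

Trace (12 dequeues):
  [1] u=0 | in [-3,-1] | out [-4,2] | ==
  [2] u=1 | in [-1,4] | out [-4,4] | ==
  [3] u=2 | in [-4,4] | out [-4,4] | prev [-3,-1] | push {0}
  [4] u=3 | in [-4,4] | out [-1,3] | prev ⊥ | push {2}
  [5] u=4 | in [-4,4] | out [-4,4] | prev ⊥ | push {1}
  [6] u=5 | in [-4,4] | out [-4,4] | prev ⊥ | push {3}
  [7] u=6 | in ⊥ | out [-1,4] | ==
  [8] u=7 | in [-4,4] | out [-4,3] | prev ⊥ | push {}
  [9] u=0 | in [-4,4] | out [-4,4] | prev [-4,2] | push {}
  [10] u=2 | in [-4,4] | out [-4,4] | ==
  [11] u=1 | in [-4,4] | out [-4,4] | ==
  [12] u=3 | in [-4,4] | out [-1,3] | ==

Converged values:
  [0] [-4,4]
  [1] [-4,4]
  [2] [-4,4]
  [3] [-1,3]
  [4] [-4,4]
  [5] [-4,4]
  [6] [-1,4]
  [7] [-4,3]

12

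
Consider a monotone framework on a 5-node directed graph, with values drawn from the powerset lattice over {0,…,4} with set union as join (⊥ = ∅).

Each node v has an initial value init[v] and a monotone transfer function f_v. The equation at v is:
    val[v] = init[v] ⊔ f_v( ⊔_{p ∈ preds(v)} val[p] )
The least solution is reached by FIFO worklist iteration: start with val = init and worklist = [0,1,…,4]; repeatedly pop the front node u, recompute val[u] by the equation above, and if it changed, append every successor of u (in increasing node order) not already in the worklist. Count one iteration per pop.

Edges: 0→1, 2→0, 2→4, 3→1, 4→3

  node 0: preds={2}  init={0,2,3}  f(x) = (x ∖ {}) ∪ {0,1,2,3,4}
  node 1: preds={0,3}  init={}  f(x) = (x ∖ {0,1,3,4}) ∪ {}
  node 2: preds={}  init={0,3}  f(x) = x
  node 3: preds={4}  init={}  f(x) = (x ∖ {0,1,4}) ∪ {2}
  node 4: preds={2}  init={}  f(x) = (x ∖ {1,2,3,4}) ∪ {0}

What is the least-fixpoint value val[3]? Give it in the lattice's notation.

{2}

Iteration log — 7 steps:
  step 1. node 0  ⊔preds={0,3}  new={0,1,2,3,4}  old={0,2,3}  +wl: 
  step 2. node 1  ⊔preds={0,1,2,3,4}  new={2}  old={}  +wl: 
  step 3. node 2  ⊔preds={}  new={0,3}  stable
  step 4. node 3  ⊔preds={}  new={2}  old={}  +wl: 1
  step 5. node 4  ⊔preds={0,3}  new={0}  old={}  +wl: 3
  step 6. node 1  ⊔preds={0,1,2,3,4}  new={2}  stable
  step 7. node 3  ⊔preds={0}  new={2}  stable

Least fixpoint reached:
  node 0: {0,1,2,3,4}
  node 1: {2}
  node 2: {0,3}
  node 3: {2}
  node 4: {0}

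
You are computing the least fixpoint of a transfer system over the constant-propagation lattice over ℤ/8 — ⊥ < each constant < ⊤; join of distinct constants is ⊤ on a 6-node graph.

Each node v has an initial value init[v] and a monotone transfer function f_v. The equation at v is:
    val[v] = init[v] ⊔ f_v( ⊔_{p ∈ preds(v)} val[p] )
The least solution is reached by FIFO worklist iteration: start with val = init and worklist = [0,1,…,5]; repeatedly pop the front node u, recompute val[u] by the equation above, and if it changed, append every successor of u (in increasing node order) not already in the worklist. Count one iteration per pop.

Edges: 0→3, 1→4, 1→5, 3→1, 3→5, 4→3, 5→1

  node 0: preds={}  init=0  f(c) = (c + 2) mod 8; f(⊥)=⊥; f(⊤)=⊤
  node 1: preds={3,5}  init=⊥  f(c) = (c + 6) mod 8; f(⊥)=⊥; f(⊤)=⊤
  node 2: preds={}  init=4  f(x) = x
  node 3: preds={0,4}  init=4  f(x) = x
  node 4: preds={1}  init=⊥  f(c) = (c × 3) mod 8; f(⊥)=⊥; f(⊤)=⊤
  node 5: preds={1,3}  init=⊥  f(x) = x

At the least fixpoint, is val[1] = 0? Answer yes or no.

no

Worklist (11 pops):
  #1 pop 0: in=⊥ → 0 (no change)
  #2 pop 1: in=4 → 2 (was ⊥); enqueue []
  #3 pop 2: in=⊥ → 4 (no change)
  #4 pop 3: in=0 → ⊤ (was 4); enqueue [1]
  #5 pop 4: in=2 → 6 (was ⊥); enqueue [3]
  #6 pop 5: in=⊤ → ⊤ (was ⊥); enqueue []
  #7 pop 1: in=⊤ → ⊤ (was 2); enqueue [4,5]
  #8 pop 3: in=⊤ → ⊤ (no change)
  #9 pop 4: in=⊤ → ⊤ (was 6); enqueue [3]
  #10 pop 5: in=⊤ → ⊤ (no change)
  #11 pop 3: in=⊤ → ⊤ (no change)

Fixpoint:
  val[0] = 0
  val[1] = ⊤
  val[2] = 4
  val[3] = ⊤
  val[4] = ⊤
  val[5] = ⊤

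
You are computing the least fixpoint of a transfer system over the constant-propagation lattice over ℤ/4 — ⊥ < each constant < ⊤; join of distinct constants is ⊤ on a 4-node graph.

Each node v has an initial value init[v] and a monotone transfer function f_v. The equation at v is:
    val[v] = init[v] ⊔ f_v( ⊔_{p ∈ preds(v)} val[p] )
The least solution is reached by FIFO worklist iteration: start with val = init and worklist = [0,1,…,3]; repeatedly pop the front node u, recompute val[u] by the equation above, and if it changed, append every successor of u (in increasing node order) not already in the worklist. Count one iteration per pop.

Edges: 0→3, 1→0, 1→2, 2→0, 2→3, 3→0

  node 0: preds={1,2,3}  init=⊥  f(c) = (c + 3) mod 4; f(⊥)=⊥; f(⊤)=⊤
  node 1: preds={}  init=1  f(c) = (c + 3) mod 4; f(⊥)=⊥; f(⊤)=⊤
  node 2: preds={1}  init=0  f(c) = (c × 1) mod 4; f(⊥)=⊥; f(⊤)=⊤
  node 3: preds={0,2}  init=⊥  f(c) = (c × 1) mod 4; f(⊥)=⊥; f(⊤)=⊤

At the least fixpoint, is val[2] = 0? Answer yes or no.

no

Trace (5 dequeues):
  [1] u=0 | in ⊤ | out ⊤ | prev ⊥ | push {}
  [2] u=1 | in ⊥ | out 1 | ==
  [3] u=2 | in 1 | out ⊤ | prev 0 | push {0}
  [4] u=3 | in ⊤ | out ⊤ | prev ⊥ | push {}
  [5] u=0 | in ⊤ | out ⊤ | ==

Converged values:
  [0] ⊤
  [1] 1
  [2] ⊤
  [3] ⊤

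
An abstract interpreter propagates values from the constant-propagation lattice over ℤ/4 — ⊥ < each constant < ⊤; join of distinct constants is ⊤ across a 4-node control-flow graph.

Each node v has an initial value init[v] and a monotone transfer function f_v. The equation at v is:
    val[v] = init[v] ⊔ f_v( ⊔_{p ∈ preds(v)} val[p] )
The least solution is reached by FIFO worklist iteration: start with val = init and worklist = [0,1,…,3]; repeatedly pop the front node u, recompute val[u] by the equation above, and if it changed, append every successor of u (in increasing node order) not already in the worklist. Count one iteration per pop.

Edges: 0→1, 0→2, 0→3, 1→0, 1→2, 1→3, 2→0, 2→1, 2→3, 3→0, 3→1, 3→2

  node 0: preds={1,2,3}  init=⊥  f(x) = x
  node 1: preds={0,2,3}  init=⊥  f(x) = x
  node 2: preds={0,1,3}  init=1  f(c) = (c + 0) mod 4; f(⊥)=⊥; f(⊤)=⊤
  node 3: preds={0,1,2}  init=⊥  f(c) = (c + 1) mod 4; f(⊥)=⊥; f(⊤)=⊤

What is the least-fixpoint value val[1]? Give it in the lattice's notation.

Worklist (11 pops):
  #1 pop 0: in=1 → 1 (was ⊥); enqueue []
  #2 pop 1: in=1 → 1 (was ⊥); enqueue [0]
  #3 pop 2: in=1 → 1 (no change)
  #4 pop 3: in=1 → 2 (was ⊥); enqueue [1,2]
  #5 pop 0: in=⊤ → ⊤ (was 1); enqueue [3]
  #6 pop 1: in=⊤ → ⊤ (was 1); enqueue [0]
  #7 pop 2: in=⊤ → ⊤ (was 1); enqueue [1]
  #8 pop 3: in=⊤ → ⊤ (was 2); enqueue [2]
  #9 pop 0: in=⊤ → ⊤ (no change)
  #10 pop 1: in=⊤ → ⊤ (no change)
  #11 pop 2: in=⊤ → ⊤ (no change)

Fixpoint:
  val[0] = ⊤
  val[1] = ⊤
  val[2] = ⊤
  val[3] = ⊤

⊤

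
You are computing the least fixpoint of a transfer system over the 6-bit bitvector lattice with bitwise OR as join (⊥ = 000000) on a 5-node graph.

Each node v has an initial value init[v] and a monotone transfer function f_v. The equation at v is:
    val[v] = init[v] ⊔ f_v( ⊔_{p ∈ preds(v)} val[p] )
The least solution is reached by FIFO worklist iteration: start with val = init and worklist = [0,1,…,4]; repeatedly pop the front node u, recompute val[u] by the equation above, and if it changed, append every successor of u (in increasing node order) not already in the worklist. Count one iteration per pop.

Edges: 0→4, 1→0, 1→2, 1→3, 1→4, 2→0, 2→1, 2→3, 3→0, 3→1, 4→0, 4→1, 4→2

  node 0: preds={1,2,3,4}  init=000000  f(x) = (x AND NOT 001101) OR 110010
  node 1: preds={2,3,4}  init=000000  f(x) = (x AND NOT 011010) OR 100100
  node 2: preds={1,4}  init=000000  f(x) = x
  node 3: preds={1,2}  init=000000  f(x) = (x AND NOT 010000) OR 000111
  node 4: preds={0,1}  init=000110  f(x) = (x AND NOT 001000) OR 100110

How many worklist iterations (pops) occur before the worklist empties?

Trace (14 dequeues):
  [1] u=0 | in 000110 | out 110010 | prev 000000 | push {}
  [2] u=1 | in 000110 | out 100100 | prev 000000 | push {0}
  [3] u=2 | in 100110 | out 100110 | prev 000000 | push {1}
  [4] u=3 | in 100110 | out 100111 | prev 000000 | push {}
  [5] u=4 | in 110110 | out 110110 | prev 000110 | push {2}
  [6] u=0 | in 110111 | out 110010 | ==
  [7] u=1 | in 110111 | out 100101 | prev 100100 | push {0,3,4}
  [8] u=2 | in 110111 | out 110111 | prev 100110 | push {1}
  [9] u=0 | in 110111 | out 110010 | ==
  [10] u=3 | in 110111 | out 100111 | ==
  [11] u=4 | in 110111 | out 110111 | prev 110110 | push {0,2}
  [12] u=1 | in 110111 | out 100101 | ==
  [13] u=0 | in 110111 | out 110010 | ==
  [14] u=2 | in 110111 | out 110111 | ==

Converged values:
  [0] 110010
  [1] 100101
  [2] 110111
  [3] 100111
  [4] 110111

14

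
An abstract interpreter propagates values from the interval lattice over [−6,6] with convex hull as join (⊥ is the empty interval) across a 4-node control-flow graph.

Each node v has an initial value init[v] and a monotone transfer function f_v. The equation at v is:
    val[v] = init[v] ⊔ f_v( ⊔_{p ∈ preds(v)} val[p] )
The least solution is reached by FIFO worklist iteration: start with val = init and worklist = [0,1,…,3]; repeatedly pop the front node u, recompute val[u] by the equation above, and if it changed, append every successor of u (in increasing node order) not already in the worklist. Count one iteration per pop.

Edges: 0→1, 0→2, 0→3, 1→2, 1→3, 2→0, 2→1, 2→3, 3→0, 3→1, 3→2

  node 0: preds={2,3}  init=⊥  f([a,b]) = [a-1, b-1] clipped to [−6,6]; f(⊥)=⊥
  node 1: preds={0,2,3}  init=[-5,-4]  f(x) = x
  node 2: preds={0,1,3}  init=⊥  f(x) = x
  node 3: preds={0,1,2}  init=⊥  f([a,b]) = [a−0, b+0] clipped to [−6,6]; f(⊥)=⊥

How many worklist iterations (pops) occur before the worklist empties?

Iteration log — 11 steps:
  step 1. node 0  ⊔preds=⊥  new=⊥  stable
  step 2. node 1  ⊔preds=⊥  new=[-5,-4]  stable
  step 3. node 2  ⊔preds=[-5,-4]  new=[-5,-4]  old=⊥  +wl: 0,1
  step 4. node 3  ⊔preds=[-5,-4]  new=[-5,-4]  old=⊥  +wl: 2
  step 5. node 0  ⊔preds=[-5,-4]  new=[-6,-5]  old=⊥  +wl: 3
  step 6. node 1  ⊔preds=[-6,-4]  new=[-6,-4]  old=[-5,-4]  +wl: 
  step 7. node 2  ⊔preds=[-6,-4]  new=[-6,-4]  old=[-5,-4]  +wl: 0,1
  step 8. node 3  ⊔preds=[-6,-4]  new=[-6,-4]  old=[-5,-4]  +wl: 2
  step 9. node 0  ⊔preds=[-6,-4]  new=[-6,-5]  stable
  step 10. node 1  ⊔preds=[-6,-4]  new=[-6,-4]  stable
  step 11. node 2  ⊔preds=[-6,-4]  new=[-6,-4]  stable

Least fixpoint reached:
  node 0: [-6,-5]
  node 1: [-6,-4]
  node 2: [-6,-4]
  node 3: [-6,-4]

11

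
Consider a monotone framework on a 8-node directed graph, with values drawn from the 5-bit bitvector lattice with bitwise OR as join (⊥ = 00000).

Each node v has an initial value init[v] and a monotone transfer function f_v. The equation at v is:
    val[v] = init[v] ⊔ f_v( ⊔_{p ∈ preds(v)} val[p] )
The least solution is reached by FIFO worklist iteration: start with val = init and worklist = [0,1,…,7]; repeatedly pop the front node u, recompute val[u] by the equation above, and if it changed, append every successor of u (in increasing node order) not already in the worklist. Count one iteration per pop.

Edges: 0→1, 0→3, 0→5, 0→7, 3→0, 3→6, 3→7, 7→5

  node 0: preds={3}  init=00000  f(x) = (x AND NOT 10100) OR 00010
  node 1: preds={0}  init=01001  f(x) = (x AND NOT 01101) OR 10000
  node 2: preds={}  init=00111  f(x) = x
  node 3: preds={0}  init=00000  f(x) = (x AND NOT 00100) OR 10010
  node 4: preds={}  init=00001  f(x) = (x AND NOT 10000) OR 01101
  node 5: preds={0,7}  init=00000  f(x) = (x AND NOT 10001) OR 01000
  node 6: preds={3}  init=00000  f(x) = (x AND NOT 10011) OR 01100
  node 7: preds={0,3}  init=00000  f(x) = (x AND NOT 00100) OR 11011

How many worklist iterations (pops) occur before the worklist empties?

Trace (10 dequeues):
  [1] u=0 | in 00000 | out 00010 | prev 00000 | push {}
  [2] u=1 | in 00010 | out 11011 | prev 01001 | push {}
  [3] u=2 | in 00000 | out 00111 | ==
  [4] u=3 | in 00010 | out 10010 | prev 00000 | push {0}
  [5] u=4 | in 00000 | out 01101 | prev 00001 | push {}
  [6] u=5 | in 00010 | out 01010 | prev 00000 | push {}
  [7] u=6 | in 10010 | out 01100 | prev 00000 | push {}
  [8] u=7 | in 10010 | out 11011 | prev 00000 | push {5}
  [9] u=0 | in 10010 | out 00010 | ==
  [10] u=5 | in 11011 | out 01010 | ==

Converged values:
  [0] 00010
  [1] 11011
  [2] 00111
  [3] 10010
  [4] 01101
  [5] 01010
  [6] 01100
  [7] 11011

10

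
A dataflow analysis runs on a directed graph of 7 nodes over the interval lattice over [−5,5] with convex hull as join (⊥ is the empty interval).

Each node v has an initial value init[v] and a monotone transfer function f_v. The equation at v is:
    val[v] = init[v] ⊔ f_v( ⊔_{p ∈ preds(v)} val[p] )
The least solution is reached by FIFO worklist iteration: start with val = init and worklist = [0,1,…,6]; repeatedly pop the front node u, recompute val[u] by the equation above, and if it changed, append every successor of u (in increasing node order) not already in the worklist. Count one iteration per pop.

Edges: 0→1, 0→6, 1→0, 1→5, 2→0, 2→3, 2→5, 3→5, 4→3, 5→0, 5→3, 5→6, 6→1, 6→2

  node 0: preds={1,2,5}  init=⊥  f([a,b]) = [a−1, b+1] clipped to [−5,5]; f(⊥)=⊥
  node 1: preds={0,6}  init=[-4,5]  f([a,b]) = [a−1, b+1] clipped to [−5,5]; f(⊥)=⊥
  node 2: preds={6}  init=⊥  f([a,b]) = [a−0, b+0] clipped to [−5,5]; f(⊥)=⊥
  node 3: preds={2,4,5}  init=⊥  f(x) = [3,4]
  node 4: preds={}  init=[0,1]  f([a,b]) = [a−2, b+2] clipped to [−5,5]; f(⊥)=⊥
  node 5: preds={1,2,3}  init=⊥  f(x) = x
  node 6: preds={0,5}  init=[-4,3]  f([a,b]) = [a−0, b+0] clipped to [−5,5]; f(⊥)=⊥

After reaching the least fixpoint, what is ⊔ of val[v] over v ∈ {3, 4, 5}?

[-5,5]

Worklist (14 pops):
  #1 pop 0: in=[-4,5] → [-5,5] (was ⊥); enqueue []
  #2 pop 1: in=[-5,5] → [-5,5] (was [-4,5]); enqueue [0]
  #3 pop 2: in=[-4,3] → [-4,3] (was ⊥); enqueue []
  #4 pop 3: in=[-4,3] → [3,4] (was ⊥); enqueue []
  #5 pop 4: in=⊥ → [0,1] (no change)
  #6 pop 5: in=[-5,5] → [-5,5] (was ⊥); enqueue [3]
  #7 pop 6: in=[-5,5] → [-5,5] (was [-4,3]); enqueue [1,2]
  #8 pop 0: in=[-5,5] → [-5,5] (no change)
  #9 pop 3: in=[-5,5] → [3,4] (no change)
  #10 pop 1: in=[-5,5] → [-5,5] (no change)
  #11 pop 2: in=[-5,5] → [-5,5] (was [-4,3]); enqueue [0,3,5]
  #12 pop 0: in=[-5,5] → [-5,5] (no change)
  #13 pop 3: in=[-5,5] → [3,4] (no change)
  #14 pop 5: in=[-5,5] → [-5,5] (no change)

Fixpoint:
  val[0] = [-5,5]
  val[1] = [-5,5]
  val[2] = [-5,5]
  val[3] = [3,4]
  val[4] = [0,1]
  val[5] = [-5,5]
  val[6] = [-5,5]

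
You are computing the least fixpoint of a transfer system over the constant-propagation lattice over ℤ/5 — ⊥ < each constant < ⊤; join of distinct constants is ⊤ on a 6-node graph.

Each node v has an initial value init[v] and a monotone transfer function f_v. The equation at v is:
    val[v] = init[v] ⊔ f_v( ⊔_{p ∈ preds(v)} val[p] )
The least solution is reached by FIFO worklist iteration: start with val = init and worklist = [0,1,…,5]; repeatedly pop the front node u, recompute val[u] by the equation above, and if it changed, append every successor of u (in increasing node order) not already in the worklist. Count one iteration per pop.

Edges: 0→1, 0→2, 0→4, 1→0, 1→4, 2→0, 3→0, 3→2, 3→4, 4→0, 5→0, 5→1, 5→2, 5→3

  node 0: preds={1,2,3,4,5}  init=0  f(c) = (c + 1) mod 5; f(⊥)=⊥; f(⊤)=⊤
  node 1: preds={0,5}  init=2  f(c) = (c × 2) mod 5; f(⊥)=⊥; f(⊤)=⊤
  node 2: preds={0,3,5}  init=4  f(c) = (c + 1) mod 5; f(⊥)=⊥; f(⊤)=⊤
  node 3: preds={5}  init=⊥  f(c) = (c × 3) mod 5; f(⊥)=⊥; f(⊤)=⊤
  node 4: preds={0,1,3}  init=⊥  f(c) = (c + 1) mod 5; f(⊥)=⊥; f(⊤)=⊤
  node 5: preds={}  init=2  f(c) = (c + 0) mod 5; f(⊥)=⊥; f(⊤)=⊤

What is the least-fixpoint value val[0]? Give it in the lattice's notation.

Iteration log — 8 steps:
  step 1. node 0  ⊔preds=⊤  new=⊤  old=0  +wl: 
  step 2. node 1  ⊔preds=⊤  new=⊤  old=2  +wl: 0
  step 3. node 2  ⊔preds=⊤  new=⊤  old=4  +wl: 
  step 4. node 3  ⊔preds=2  new=1  old=⊥  +wl: 2
  step 5. node 4  ⊔preds=⊤  new=⊤  old=⊥  +wl: 
  step 6. node 5  ⊔preds=⊥  new=2  stable
  step 7. node 0  ⊔preds=⊤  new=⊤  stable
  step 8. node 2  ⊔preds=⊤  new=⊤  stable

Least fixpoint reached:
  node 0: ⊤
  node 1: ⊤
  node 2: ⊤
  node 3: 1
  node 4: ⊤
  node 5: 2

⊤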